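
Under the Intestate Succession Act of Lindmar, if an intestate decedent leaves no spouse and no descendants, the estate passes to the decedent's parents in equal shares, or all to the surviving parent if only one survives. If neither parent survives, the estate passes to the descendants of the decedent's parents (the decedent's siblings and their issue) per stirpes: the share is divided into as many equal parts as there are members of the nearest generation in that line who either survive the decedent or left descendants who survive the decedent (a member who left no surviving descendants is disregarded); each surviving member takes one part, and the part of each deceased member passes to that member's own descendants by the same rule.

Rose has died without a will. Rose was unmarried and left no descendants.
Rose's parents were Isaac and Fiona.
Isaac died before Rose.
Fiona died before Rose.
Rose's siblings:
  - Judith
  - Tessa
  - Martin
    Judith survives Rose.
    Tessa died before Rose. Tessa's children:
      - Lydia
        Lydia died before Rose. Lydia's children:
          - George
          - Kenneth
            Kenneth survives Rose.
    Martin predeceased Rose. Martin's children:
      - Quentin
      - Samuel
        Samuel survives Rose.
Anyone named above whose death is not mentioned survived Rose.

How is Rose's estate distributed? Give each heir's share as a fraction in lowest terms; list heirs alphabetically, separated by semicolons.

Neither parent survives and there are no descendants, so the estate passes to Rose's siblings and their issue per stirpes.
The estate is divided into 3 equal shares of 1/3 among Judith, Tessa, Martin.
Judith is living and takes 1/3.
Tessa predeceased; the 1/3 allotted to Tessa's branch passes to Tessa's issue by representation.
Lydia's line is the sole branch at this level, so the full 1/3 passes to Lydia's issue by representation.
The 1/3 is divided into 2 equal shares of 1/6 among George, Kenneth.
George is living and takes 1/6.
Kenneth is living and takes 1/6.
Martin predeceased; the 1/3 allotted to Martin's branch passes to Martin's issue by representation.
The 1/3 is divided into 2 equal shares of 1/6 among Quentin, Samuel.
Quentin is living and takes 1/6.
Samuel is living and takes 1/6.

George 1/6; Judith 1/3; Kenneth 1/6; Quentin 1/6; Samuel 1/6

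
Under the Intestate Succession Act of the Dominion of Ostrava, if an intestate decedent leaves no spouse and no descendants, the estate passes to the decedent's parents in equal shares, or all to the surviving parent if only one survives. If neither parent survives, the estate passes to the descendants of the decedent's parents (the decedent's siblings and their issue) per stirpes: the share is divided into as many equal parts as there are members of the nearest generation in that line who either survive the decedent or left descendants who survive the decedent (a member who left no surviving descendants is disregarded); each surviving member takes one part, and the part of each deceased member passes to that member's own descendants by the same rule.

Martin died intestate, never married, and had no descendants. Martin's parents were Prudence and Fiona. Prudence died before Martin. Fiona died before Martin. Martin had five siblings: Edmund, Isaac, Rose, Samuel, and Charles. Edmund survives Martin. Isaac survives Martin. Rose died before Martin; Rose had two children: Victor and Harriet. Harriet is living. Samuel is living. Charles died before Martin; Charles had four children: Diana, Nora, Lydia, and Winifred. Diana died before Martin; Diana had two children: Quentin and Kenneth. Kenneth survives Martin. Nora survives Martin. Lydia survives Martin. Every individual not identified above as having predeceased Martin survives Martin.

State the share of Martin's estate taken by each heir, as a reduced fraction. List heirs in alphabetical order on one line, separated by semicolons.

Neither parent survives and there are no descendants, so the estate passes to Martin's siblings and their issue per stirpes.
The estate is divided into 5 equal shares of 1/5 among Edmund, Isaac, Rose, Samuel, Charles.
Edmund is living and takes 1/5.
Isaac is living and takes 1/5.
Rose predeceased; the 1/5 allotted to Rose's branch passes to Rose's issue by representation.
The 1/5 is divided into 2 equal shares of 1/10 among Victor, Harriet.
Victor is living and takes 1/10.
Harriet is living and takes 1/10.
Samuel is living and takes 1/5.
Charles predeceased; the 1/5 allotted to Charles's branch passes to Charles's issue by representation.
The 1/5 is divided into 4 equal shares of 1/20 among Diana, Nora, Lydia, Winifred.
Diana predeceased; the 1/20 allotted to Diana's branch passes to Diana's issue by representation.
The 1/20 is divided into 2 equal shares of 1/40 among Quentin, Kenneth.
Quentin is living and takes 1/40.
Kenneth is living and takes 1/40.
Nora is living and takes 1/20.
Lydia is living and takes 1/20.
Winifred is living and takes 1/20.

Edmund 1/5; Harriet 1/10; Isaac 1/5; Kenneth 1/40; Lydia 1/20; Nora 1/20; Quentin 1/40; Samuel 1/5; Victor 1/10; Winifred 1/20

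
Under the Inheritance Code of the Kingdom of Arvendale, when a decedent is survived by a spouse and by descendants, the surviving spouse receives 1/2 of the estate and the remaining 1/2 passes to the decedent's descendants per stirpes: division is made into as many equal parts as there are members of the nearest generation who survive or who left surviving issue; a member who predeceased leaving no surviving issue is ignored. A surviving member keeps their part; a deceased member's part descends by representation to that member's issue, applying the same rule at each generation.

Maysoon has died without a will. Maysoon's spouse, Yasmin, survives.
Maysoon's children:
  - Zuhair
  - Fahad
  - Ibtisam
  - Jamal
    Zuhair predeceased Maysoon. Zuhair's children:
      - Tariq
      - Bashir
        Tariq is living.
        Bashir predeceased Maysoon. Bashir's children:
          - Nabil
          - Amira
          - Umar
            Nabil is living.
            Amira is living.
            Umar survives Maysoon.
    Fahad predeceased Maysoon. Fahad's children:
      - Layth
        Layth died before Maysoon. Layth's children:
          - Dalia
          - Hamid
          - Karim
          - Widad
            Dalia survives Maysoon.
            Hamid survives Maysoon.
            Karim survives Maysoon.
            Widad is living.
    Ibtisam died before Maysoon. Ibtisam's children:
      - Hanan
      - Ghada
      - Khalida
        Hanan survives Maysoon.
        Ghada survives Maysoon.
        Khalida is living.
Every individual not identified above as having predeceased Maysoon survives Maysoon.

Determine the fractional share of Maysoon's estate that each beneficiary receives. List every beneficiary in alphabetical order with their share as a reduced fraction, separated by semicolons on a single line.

Yasmin, as surviving spouse, takes 1/2.
The remaining 1/2 passes to Maysoon's descendants per stirpes.
The 1/2 is divided into 4 equal shares of 1/8 among Zuhair, Fahad, Ibtisam, Jamal.
Zuhair predeceased; the 1/8 allotted to Zuhair's branch passes to Zuhair's issue by representation.
The 1/8 is divided into 2 equal shares of 1/16 among Tariq, Bashir.
Tariq is living and takes 1/16.
Bashir predeceased; the 1/16 allotted to Bashir's branch passes to Bashir's issue by representation.
The 1/16 is divided into 3 equal shares of 1/48 among Nabil, Amira, Umar.
Nabil is living and takes 1/48.
Amira is living and takes 1/48.
Umar is living and takes 1/48.
Fahad predeceased; the 1/8 allotted to Fahad's branch passes to Fahad's issue by representation.
Layth's line is the sole branch at this level, so the full 1/8 passes to Layth's issue by representation.
The 1/8 is divided into 4 equal shares of 1/32 among Dalia, Hamid, Karim, Widad.
Dalia is living and takes 1/32.
Hamid is living and takes 1/32.
Karim is living and takes 1/32.
Widad is living and takes 1/32.
Ibtisam predeceased; the 1/8 allotted to Ibtisam's branch passes to Ibtisam's issue by representation.
The 1/8 is divided into 3 equal shares of 1/24 among Hanan, Ghada, Khalida.
Hanan is living and takes 1/24.
Ghada is living and takes 1/24.
Khalida is living and takes 1/24.
Jamal is living and takes 1/8.

Amira 1/48; Dalia 1/32; Ghada 1/24; Hamid 1/32; Hanan 1/24; Jamal 1/8; Karim 1/32; Khalida 1/24; Nabil 1/48; Tariq 1/16; Umar 1/48; Widad 1/32; Yasmin 1/2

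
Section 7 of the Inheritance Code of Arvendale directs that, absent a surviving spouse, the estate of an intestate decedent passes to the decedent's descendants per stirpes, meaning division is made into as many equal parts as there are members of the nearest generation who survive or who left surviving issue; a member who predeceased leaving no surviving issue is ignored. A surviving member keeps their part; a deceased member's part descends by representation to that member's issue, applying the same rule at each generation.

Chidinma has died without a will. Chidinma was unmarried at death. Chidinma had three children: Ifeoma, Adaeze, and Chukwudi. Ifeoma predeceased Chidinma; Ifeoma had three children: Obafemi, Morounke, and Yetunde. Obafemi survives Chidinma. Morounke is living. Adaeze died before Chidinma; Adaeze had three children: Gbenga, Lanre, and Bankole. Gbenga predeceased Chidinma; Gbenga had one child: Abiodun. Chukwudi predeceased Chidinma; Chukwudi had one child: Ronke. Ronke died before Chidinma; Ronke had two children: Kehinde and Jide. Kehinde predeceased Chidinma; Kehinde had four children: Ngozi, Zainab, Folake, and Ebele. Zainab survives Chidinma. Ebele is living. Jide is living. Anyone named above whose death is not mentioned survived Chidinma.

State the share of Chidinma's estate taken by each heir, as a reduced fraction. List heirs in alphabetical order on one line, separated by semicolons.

Abiodun 1/9; Bankole 1/9; Ebele 1/24; Folake 1/24; Jide 1/6; Lanre 1/9; Morounke 1/9; Ngozi 1/24; Obafemi 1/9; Yetunde 1/9; Zainab 1/24

There is no surviving spouse, so the entire estate passes to Chidinma's descendants per stirpes.
The estate is divided into 3 equal shares of 1/3 among Ifeoma, Adaeze, Chukwudi.
Ifeoma predeceased; the 1/3 allotted to Ifeoma's branch passes to Ifeoma's issue by representation.
The 1/3 is divided into 3 equal shares of 1/9 among Obafemi, Morounke, Yetunde.
Obafemi is living and takes 1/9.
Morounke is living and takes 1/9.
Yetunde is living and takes 1/9.
Adaeze predeceased; the 1/3 allotted to Adaeze's branch passes to Adaeze's issue by representation.
The 1/3 is divided into 3 equal shares of 1/9 among Gbenga, Lanre, Bankole.
Gbenga predeceased; the 1/9 allotted to Gbenga's branch passes to Gbenga's issue by representation.
Abiodun is the sole taker at this level and receives the full 1/9.
Lanre is living and takes 1/9.
Bankole is living and takes 1/9.
Chukwudi predeceased; the 1/3 allotted to Chukwudi's branch passes to Chukwudi's issue by representation.
Ronke's line is the sole branch at this level, so the full 1/3 passes to Ronke's issue by representation.
The 1/3 is divided into 2 equal shares of 1/6 among Kehinde, Jide.
Kehinde predeceased; the 1/6 allotted to Kehinde's branch passes to Kehinde's issue by representation.
The 1/6 is divided into 4 equal shares of 1/24 among Ngozi, Zainab, Folake, Ebele.
Ngozi is living and takes 1/24.
Zainab is living and takes 1/24.
Folake is living and takes 1/24.
Ebele is living and takes 1/24.
Jide is living and takes 1/6.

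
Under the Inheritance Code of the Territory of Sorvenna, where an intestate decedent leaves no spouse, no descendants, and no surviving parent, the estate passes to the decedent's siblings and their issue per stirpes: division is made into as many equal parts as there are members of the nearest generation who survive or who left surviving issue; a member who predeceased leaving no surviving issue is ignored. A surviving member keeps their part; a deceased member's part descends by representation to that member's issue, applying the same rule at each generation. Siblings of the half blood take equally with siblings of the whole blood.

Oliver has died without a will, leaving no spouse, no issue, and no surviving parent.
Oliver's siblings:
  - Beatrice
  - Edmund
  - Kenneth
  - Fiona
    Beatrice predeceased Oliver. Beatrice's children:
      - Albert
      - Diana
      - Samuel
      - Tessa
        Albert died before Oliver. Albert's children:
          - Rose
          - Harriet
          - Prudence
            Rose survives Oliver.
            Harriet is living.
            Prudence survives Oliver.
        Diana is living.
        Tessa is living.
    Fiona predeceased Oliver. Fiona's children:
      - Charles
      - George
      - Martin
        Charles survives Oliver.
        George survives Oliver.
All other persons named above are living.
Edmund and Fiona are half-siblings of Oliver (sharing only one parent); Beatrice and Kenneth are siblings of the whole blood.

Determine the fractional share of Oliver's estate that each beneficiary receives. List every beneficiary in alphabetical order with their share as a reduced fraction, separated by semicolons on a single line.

No spouse, descendants, or parent survives, so the estate passes to Oliver's siblings per stirpes.
Half-blood and whole-blood siblings take equally under the stated rule.
The estate is divided into 4 equal shares of 1/4 among Beatrice, Edmund, Kenneth, Fiona.
Beatrice predeceased; the 1/4 allotted to Beatrice's branch passes to Beatrice's issue by representation.
The 1/4 is divided into 4 equal shares of 1/16 among Albert, Diana, Samuel, Tessa.
Albert predeceased; the 1/16 allotted to Albert's branch passes to Albert's issue by representation.
The 1/16 is divided into 3 equal shares of 1/48 among Rose, Harriet, Prudence.
Rose is living and takes 1/48.
Harriet is living and takes 1/48.
Prudence is living and takes 1/48.
Diana is living and takes 1/16.
Samuel is living and takes 1/16.
Tessa is living and takes 1/16.
Edmund is living and takes 1/4.
Kenneth is living and takes 1/4.
Fiona predeceased; the 1/4 allotted to Fiona's branch passes to Fiona's issue by representation.
The 1/4 is divided into 3 equal shares of 1/12 among Charles, George, Martin.
Charles is living and takes 1/12.
George is living and takes 1/12.
Martin is living and takes 1/12.

Charles 1/12; Diana 1/16; Edmund 1/4; George 1/12; Harriet 1/48; Kenneth 1/4; Martin 1/12; Prudence 1/48; Rose 1/48; Samuel 1/16; Tessa 1/16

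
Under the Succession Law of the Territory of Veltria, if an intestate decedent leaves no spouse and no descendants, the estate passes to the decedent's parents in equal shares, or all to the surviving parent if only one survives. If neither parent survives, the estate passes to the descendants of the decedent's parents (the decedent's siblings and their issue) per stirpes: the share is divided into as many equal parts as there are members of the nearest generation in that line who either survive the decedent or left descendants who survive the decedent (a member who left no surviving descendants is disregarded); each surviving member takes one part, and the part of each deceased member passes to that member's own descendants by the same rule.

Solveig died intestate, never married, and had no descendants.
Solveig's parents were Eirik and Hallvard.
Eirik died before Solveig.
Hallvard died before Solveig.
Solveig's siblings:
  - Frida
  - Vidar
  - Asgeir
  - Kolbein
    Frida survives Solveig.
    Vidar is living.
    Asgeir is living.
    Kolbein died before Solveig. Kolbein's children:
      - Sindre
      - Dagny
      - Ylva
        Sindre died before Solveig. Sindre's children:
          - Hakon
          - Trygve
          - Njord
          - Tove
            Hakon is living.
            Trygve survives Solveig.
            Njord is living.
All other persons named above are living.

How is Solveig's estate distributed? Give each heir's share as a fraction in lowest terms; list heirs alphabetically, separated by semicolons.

Neither parent survives and there are no descendants, so the estate passes to Solveig's siblings and their issue per stirpes.
The estate is divided into 4 equal shares of 1/4 among Frida, Vidar, Asgeir, Kolbein.
Frida is living and takes 1/4.
Vidar is living and takes 1/4.
Asgeir is living and takes 1/4.
Kolbein predeceased; the 1/4 allotted to Kolbein's branch passes to Kolbein's issue by representation.
The 1/4 is divided into 3 equal shares of 1/12 among Sindre, Dagny, Ylva.
Sindre predeceased; the 1/12 allotted to Sindre's branch passes to Sindre's issue by representation.
The 1/12 is divided into 4 equal shares of 1/48 among Hakon, Trygve, Njord, Tove.
Hakon is living and takes 1/48.
Trygve is living and takes 1/48.
Njord is living and takes 1/48.
Tove is living and takes 1/48.
Dagny is living and takes 1/12.
Ylva is living and takes 1/12.

Asgeir 1/4; Dagny 1/12; Frida 1/4; Hakon 1/48; Njord 1/48; Tove 1/48; Trygve 1/48; Vidar 1/4; Ylva 1/12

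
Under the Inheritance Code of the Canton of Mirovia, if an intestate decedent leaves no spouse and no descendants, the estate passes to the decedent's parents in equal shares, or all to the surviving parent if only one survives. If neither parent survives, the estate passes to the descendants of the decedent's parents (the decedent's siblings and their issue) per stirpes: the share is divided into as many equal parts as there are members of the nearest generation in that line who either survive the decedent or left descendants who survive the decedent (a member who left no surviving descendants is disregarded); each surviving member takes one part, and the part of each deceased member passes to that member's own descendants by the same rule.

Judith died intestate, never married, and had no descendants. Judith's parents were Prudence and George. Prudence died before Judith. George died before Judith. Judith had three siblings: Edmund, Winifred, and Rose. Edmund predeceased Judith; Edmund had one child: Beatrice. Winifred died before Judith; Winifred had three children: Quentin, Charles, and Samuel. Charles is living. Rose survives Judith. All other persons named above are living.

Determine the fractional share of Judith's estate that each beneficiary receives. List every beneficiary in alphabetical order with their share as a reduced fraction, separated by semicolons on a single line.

Beatrice 1/3; Charles 1/9; Quentin 1/9; Rose 1/3; Samuel 1/9

Neither parent survives and there are no descendants, so the estate passes to Judith's siblings and their issue per stirpes.
The estate is divided into 3 equal shares of 1/3 among Edmund, Winifred, Rose.
Edmund predeceased; the 1/3 allotted to Edmund's branch passes to Edmund's issue by representation.
Beatrice is the sole taker at this level and receives the full 1/3.
Winifred predeceased; the 1/3 allotted to Winifred's branch passes to Winifred's issue by representation.
The 1/3 is divided into 3 equal shares of 1/9 among Quentin, Charles, Samuel.
Quentin is living and takes 1/9.
Charles is living and takes 1/9.
Samuel is living and takes 1/9.
Rose is living and takes 1/3.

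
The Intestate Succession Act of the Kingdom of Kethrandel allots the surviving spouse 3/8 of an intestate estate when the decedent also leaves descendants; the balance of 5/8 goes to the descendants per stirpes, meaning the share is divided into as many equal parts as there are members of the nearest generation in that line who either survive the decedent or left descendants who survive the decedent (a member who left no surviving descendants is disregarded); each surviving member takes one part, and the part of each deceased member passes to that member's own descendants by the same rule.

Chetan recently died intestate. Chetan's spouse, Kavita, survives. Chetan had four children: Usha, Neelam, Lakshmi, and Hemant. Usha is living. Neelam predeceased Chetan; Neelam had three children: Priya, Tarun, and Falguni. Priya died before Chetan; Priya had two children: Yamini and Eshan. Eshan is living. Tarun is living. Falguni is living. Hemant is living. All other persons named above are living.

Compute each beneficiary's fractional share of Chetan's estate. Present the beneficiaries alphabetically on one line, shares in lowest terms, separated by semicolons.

Kavita, as surviving spouse, takes 3/8.
The remaining 5/8 passes to Chetan's descendants per stirpes.
The 5/8 is divided into 4 equal shares of 5/32 among Usha, Neelam, Lakshmi, Hemant.
Usha is living and takes 5/32.
Neelam predeceased; the 5/32 allotted to Neelam's branch passes to Neelam's issue by representation.
The 5/32 is divided into 3 equal shares of 5/96 among Priya, Tarun, Falguni.
Priya predeceased; the 5/96 allotted to Priya's branch passes to Priya's issue by representation.
The 5/96 is divided into 2 equal shares of 5/192 among Yamini, Eshan.
Yamini is living and takes 5/192.
Eshan is living and takes 5/192.
Tarun is living and takes 5/96.
Falguni is living and takes 5/96.
Lakshmi is living and takes 5/32.
Hemant is living and takes 5/32.

Eshan 5/192; Falguni 5/96; Hemant 5/32; Kavita 3/8; Lakshmi 5/32; Tarun 5/96; Usha 5/32; Yamini 5/192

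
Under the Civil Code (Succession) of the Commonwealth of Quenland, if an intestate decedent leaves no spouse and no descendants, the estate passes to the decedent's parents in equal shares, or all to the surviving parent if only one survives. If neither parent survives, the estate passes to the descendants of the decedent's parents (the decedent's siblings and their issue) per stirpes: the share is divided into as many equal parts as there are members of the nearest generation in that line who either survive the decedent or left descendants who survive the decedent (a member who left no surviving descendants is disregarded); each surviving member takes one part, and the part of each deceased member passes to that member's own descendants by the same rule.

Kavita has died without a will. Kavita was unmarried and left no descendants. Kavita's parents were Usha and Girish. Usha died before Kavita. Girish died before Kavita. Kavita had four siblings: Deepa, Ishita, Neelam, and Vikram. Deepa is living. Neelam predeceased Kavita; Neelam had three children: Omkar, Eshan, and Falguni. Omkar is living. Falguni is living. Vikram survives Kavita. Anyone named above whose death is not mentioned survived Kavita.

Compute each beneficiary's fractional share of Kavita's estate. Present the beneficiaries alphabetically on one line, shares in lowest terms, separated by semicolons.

Deepa 1/4; Eshan 1/12; Falguni 1/12; Ishita 1/4; Omkar 1/12; Vikram 1/4

Neither parent survives and there are no descendants, so the estate passes to Kavita's siblings and their issue per stirpes.
The estate is divided into 4 equal shares of 1/4 among Deepa, Ishita, Neelam, Vikram.
Deepa is living and takes 1/4.
Ishita is living and takes 1/4.
Neelam predeceased; the 1/4 allotted to Neelam's branch passes to Neelam's issue by representation.
The 1/4 is divided into 3 equal shares of 1/12 among Omkar, Eshan, Falguni.
Omkar is living and takes 1/12.
Eshan is living and takes 1/12.
Falguni is living and takes 1/12.
Vikram is living and takes 1/4.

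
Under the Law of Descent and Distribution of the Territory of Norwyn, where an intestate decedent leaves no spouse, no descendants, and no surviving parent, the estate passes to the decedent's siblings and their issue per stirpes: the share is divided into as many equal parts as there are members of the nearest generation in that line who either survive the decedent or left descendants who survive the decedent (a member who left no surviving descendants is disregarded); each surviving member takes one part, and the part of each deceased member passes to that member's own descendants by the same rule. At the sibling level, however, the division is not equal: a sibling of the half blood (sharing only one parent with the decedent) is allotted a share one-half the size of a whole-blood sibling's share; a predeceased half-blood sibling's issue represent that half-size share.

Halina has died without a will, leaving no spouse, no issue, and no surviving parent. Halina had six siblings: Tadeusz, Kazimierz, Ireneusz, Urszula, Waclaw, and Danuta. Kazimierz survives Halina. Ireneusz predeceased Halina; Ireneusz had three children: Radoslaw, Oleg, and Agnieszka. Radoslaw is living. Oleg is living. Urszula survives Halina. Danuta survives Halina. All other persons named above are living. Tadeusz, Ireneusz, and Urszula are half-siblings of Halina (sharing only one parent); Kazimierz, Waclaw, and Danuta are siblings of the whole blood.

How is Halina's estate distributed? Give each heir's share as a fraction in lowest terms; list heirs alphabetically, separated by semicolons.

No spouse, descendants, or parent survives, so the estate passes to Halina's siblings per stirpes.
Half-blood siblings count for one-half the weight of whole-blood siblings at the initial division.
Dividing 1 in proportion to weights (total weight 9/2): Tadeusz (weight 1/2) → 1/9; Kazimierz (weight 1) → 2/9; Ireneusz (weight 1/2) → 1/9; Urszula (weight 1/2) → 1/9; Waclaw (weight 1) → 2/9; Danuta (weight 1) → 2/9.
Tadeusz is living and takes 1/9.
Kazimierz is living and takes 2/9.
Ireneusz predeceased; the 1/9 allotted to Ireneusz's branch passes to Ireneusz's issue by representation.
The 1/9 is divided into 3 equal shares of 1/27 among Radoslaw, Oleg, Agnieszka.
Radoslaw is living and takes 1/27.
Oleg is living and takes 1/27.
Agnieszka is living and takes 1/27.
Urszula is living and takes 1/9.
Waclaw is living and takes 2/9.
Danuta is living and takes 2/9.

Agnieszka 1/27; Danuta 2/9; Kazimierz 2/9; Oleg 1/27; Radoslaw 1/27; Tadeusz 1/9; Urszula 1/9; Waclaw 2/9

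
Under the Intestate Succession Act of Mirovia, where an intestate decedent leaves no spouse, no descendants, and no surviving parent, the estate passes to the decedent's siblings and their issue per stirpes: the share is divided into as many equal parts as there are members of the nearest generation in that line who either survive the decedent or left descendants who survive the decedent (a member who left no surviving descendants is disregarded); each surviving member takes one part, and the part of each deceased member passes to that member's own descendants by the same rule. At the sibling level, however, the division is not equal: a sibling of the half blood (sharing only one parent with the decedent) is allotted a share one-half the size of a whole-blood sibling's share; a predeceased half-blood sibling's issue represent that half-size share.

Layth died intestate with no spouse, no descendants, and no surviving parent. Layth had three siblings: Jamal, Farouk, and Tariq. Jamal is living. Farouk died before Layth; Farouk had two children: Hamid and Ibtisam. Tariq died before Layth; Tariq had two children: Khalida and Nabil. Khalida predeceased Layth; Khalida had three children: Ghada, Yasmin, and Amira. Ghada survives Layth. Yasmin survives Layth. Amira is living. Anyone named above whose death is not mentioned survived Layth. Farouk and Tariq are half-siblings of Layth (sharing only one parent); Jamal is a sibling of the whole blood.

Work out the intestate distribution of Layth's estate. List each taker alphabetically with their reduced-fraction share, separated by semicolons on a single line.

Amira 1/24; Ghada 1/24; Hamid 1/8; Ibtisam 1/8; Jamal 1/2; Nabil 1/8; Yasmin 1/24

No spouse, descendants, or parent survives, so the estate passes to Layth's siblings per stirpes.
Half-blood siblings count for one-half the weight of whole-blood siblings at the initial division.
Dividing 1 in proportion to weights (total weight 2): Jamal (weight 1) → 1/2; Farouk (weight 1/2) → 1/4; Tariq (weight 1/2) → 1/4.
Jamal is living and takes 1/2.
Farouk predeceased; the 1/4 allotted to Farouk's branch passes to Farouk's issue by representation.
The 1/4 is divided into 2 equal shares of 1/8 among Hamid, Ibtisam.
Hamid is living and takes 1/8.
Ibtisam is living and takes 1/8.
Tariq predeceased; the 1/4 allotted to Tariq's branch passes to Tariq's issue by representation.
The 1/4 is divided into 2 equal shares of 1/8 among Khalida, Nabil.
Khalida predeceased; the 1/8 allotted to Khalida's branch passes to Khalida's issue by representation.
The 1/8 is divided into 3 equal shares of 1/24 among Ghada, Yasmin, Amira.
Ghada is living and takes 1/24.
Yasmin is living and takes 1/24.
Amira is living and takes 1/24.
Nabil is living and takes 1/8.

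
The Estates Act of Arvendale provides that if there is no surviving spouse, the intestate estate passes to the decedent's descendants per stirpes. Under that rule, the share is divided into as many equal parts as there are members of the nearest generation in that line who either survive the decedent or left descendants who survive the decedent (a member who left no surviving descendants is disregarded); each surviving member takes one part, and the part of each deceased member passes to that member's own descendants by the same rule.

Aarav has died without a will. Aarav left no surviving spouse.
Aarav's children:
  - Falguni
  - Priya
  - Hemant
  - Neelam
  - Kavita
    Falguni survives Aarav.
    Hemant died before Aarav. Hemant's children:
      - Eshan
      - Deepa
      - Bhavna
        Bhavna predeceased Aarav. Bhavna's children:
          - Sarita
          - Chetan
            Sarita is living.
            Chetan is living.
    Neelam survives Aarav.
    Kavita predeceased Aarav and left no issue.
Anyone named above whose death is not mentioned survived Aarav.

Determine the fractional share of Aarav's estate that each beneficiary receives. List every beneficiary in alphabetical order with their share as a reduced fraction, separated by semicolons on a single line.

Chetan 1/24; Deepa 1/12; Eshan 1/12; Falguni 1/4; Neelam 1/4; Priya 1/4; Sarita 1/24

There is no surviving spouse, so the entire estate passes to Aarav's descendants per stirpes.
Kavita left no surviving issue, so that branch lapses and is disregarded.
The estate is divided into 4 equal shares of 1/4 among Falguni, Priya, Hemant, Neelam.
Falguni is living and takes 1/4.
Priya is living and takes 1/4.
Hemant predeceased; the 1/4 allotted to Hemant's branch passes to Hemant's issue by representation.
The 1/4 is divided into 3 equal shares of 1/12 among Eshan, Deepa, Bhavna.
Eshan is living and takes 1/12.
Deepa is living and takes 1/12.
Bhavna predeceased; the 1/12 allotted to Bhavna's branch passes to Bhavna's issue by representation.
The 1/12 is divided into 2 equal shares of 1/24 among Sarita, Chetan.
Sarita is living and takes 1/24.
Chetan is living and takes 1/24.
Neelam is living and takes 1/4.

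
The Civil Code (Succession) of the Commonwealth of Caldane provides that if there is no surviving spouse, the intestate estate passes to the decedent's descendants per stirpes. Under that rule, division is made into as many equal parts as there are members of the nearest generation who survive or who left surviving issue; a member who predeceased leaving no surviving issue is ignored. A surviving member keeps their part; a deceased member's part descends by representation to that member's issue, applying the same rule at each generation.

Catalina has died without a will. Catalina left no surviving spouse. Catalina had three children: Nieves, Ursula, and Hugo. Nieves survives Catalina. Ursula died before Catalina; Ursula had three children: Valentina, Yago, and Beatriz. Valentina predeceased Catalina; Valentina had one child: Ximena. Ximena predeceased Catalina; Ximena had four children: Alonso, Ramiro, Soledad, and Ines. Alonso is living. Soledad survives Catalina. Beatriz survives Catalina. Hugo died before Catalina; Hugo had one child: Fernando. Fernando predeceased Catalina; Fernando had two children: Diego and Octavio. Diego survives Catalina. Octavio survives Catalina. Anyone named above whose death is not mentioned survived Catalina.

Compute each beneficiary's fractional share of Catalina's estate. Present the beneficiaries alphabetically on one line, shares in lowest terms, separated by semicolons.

Alonso 1/36; Beatriz 1/9; Diego 1/6; Ines 1/36; Nieves 1/3; Octavio 1/6; Ramiro 1/36; Soledad 1/36; Yago 1/9

There is no surviving spouse, so the entire estate passes to Catalina's descendants per stirpes.
The estate is divided into 3 equal shares of 1/3 among Nieves, Ursula, Hugo.
Nieves is living and takes 1/3.
Ursula predeceased; the 1/3 allotted to Ursula's branch passes to Ursula's issue by representation.
The 1/3 is divided into 3 equal shares of 1/9 among Valentina, Yago, Beatriz.
Valentina predeceased; the 1/9 allotted to Valentina's branch passes to Valentina's issue by representation.
Ximena's line is the sole branch at this level, so the full 1/9 passes to Ximena's issue by representation.
The 1/9 is divided into 4 equal shares of 1/36 among Alonso, Ramiro, Soledad, Ines.
Alonso is living and takes 1/36.
Ramiro is living and takes 1/36.
Soledad is living and takes 1/36.
Ines is living and takes 1/36.
Yago is living and takes 1/9.
Beatriz is living and takes 1/9.
Hugo predeceased; the 1/3 allotted to Hugo's branch passes to Hugo's issue by representation.
Fernando's line is the sole branch at this level, so the full 1/3 passes to Fernando's issue by representation.
The 1/3 is divided into 2 equal shares of 1/6 among Diego, Octavio.
Diego is living and takes 1/6.
Octavio is living and takes 1/6.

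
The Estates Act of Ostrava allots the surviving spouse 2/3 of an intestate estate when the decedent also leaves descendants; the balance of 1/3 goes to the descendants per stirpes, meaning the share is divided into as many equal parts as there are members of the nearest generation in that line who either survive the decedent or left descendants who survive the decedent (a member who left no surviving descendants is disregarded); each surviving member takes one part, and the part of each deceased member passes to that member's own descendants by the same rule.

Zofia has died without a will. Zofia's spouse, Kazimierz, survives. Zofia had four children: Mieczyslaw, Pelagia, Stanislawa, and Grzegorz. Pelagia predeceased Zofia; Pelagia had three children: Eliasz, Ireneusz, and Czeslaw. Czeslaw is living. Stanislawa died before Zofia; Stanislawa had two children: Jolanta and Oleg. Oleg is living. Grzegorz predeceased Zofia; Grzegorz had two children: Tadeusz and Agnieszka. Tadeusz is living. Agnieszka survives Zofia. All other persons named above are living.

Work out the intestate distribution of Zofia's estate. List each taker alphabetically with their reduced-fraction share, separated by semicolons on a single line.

Agnieszka 1/24; Czeslaw 1/36; Eliasz 1/36; Ireneusz 1/36; Jolanta 1/24; Kazimierz 2/3; Mieczyslaw 1/12; Oleg 1/24; Tadeusz 1/24

Kazimierz, as surviving spouse, takes 2/3.
The remaining 1/3 passes to Zofia's descendants per stirpes.
The 1/3 is divided into 4 equal shares of 1/12 among Mieczyslaw, Pelagia, Stanislawa, Grzegorz.
Mieczyslaw is living and takes 1/12.
Pelagia predeceased; the 1/12 allotted to Pelagia's branch passes to Pelagia's issue by representation.
The 1/12 is divided into 3 equal shares of 1/36 among Eliasz, Ireneusz, Czeslaw.
Eliasz is living and takes 1/36.
Ireneusz is living and takes 1/36.
Czeslaw is living and takes 1/36.
Stanislawa predeceased; the 1/12 allotted to Stanislawa's branch passes to Stanislawa's issue by representation.
The 1/12 is divided into 2 equal shares of 1/24 among Jolanta, Oleg.
Jolanta is living and takes 1/24.
Oleg is living and takes 1/24.
Grzegorz predeceased; the 1/12 allotted to Grzegorz's branch passes to Grzegorz's issue by representation.
The 1/12 is divided into 2 equal shares of 1/24 among Tadeusz, Agnieszka.
Tadeusz is living and takes 1/24.
Agnieszka is living and takes 1/24.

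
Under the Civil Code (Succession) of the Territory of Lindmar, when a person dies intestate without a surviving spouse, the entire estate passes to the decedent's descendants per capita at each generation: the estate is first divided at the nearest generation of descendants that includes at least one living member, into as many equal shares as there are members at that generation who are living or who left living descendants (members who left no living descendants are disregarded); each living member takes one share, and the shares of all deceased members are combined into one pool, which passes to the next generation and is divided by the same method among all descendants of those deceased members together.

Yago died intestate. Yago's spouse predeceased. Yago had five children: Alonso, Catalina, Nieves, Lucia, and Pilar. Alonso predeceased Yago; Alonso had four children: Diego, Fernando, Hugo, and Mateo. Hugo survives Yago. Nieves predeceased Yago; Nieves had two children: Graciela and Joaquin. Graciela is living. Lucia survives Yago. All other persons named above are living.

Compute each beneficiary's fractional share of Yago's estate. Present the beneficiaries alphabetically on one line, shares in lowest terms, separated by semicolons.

There is no surviving spouse, so the entire estate passes to Yago's descendants per capita at each generation.
At generation 1 (Alonso, Catalina, Nieves, Lucia, Pilar) there are 5 shares of (1)/5 = 1/5 each.
Living: Catalina, Lucia, and Pilar — each takes 1/5.
Deceased: Alonso and Nieves. Their combined 2/5 is pooled and carried to generation 2.
At generation 2 (Diego, Fernando, Hugo, Mateo, Graciela, Joaquin) there are 6 shares of (2/5)/6 = 1/15 each.
Living: Diego, Fernando, Hugo, Mateo, Graciela, and Joaquin — each takes 1/15.

Catalina 1/5; Diego 1/15; Fernando 1/15; Graciela 1/15; Hugo 1/15; Joaquin 1/15; Lucia 1/5; Mateo 1/15; Pilar 1/5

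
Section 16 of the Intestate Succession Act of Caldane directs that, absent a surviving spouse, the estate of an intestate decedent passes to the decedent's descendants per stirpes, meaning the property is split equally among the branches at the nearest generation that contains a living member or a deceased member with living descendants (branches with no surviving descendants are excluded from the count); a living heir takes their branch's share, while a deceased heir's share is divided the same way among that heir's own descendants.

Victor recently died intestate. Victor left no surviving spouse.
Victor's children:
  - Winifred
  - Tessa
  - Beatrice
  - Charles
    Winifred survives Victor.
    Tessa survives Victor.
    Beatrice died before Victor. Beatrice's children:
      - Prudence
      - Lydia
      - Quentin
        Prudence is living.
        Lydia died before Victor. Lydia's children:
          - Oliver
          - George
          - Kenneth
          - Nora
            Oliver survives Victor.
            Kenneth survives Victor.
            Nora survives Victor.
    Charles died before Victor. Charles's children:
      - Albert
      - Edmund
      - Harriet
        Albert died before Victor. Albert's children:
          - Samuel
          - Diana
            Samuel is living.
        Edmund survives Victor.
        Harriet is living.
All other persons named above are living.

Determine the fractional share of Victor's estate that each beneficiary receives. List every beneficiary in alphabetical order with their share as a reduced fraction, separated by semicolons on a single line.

There is no surviving spouse, so the entire estate passes to Victor's descendants per stirpes.
The estate is divided into 4 equal shares of 1/4 among Winifred, Tessa, Beatrice, Charles.
Winifred is living and takes 1/4.
Tessa is living and takes 1/4.
Beatrice predeceased; the 1/4 allotted to Beatrice's branch passes to Beatrice's issue by representation.
The 1/4 is divided into 3 equal shares of 1/12 among Prudence, Lydia, Quentin.
Prudence is living and takes 1/12.
Lydia predeceased; the 1/12 allotted to Lydia's branch passes to Lydia's issue by representation.
The 1/12 is divided into 4 equal shares of 1/48 among Oliver, George, Kenneth, Nora.
Oliver is living and takes 1/48.
George is living and takes 1/48.
Kenneth is living and takes 1/48.
Nora is living and takes 1/48.
Quentin is living and takes 1/12.
Charles predeceased; the 1/4 allotted to Charles's branch passes to Charles's issue by representation.
The 1/4 is divided into 3 equal shares of 1/12 among Albert, Edmund, Harriet.
Albert predeceased; the 1/12 allotted to Albert's branch passes to Albert's issue by representation.
The 1/12 is divided into 2 equal shares of 1/24 among Samuel, Diana.
Samuel is living and takes 1/24.
Diana is living and takes 1/24.
Edmund is living and takes 1/12.
Harriet is living and takes 1/12.

Diana 1/24; Edmund 1/12; George 1/48; Harriet 1/12; Kenneth 1/48; Nora 1/48; Oliver 1/48; Prudence 1/12; Quentin 1/12; Samuel 1/24; Tessa 1/4; Winifred 1/4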